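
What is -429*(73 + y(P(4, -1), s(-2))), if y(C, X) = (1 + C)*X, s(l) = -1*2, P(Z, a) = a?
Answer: -31317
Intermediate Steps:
s(l) = -2
y(C, X) = X*(1 + C)
-429*(73 + y(P(4, -1), s(-2))) = -429*(73 - 2*(1 - 1)) = -429*(73 - 2*0) = -429*(73 + 0) = -429*73 = -31317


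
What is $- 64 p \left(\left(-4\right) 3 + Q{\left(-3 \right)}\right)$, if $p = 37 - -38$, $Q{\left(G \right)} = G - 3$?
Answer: $86400$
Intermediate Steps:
$Q{\left(G \right)} = -3 + G$
$p = 75$ ($p = 37 + 38 = 75$)
$- 64 p \left(\left(-4\right) 3 + Q{\left(-3 \right)}\right) = \left(-64\right) 75 \left(\left(-4\right) 3 - 6\right) = - 4800 \left(-12 - 6\right) = \left(-4800\right) \left(-18\right) = 86400$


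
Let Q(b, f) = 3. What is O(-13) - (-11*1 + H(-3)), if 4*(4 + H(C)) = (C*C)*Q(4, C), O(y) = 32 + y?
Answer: 109/4 ≈ 27.250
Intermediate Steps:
H(C) = -4 + 3*C**2/4 (H(C) = -4 + ((C*C)*3)/4 = -4 + (C**2*3)/4 = -4 + (3*C**2)/4 = -4 + 3*C**2/4)
O(-13) - (-11*1 + H(-3)) = (32 - 13) - (-11*1 + (-4 + (3/4)*(-3)**2)) = 19 - (-11 + (-4 + (3/4)*9)) = 19 - (-11 + (-4 + 27/4)) = 19 - (-11 + 11/4) = 19 - 1*(-33/4) = 19 + 33/4 = 109/4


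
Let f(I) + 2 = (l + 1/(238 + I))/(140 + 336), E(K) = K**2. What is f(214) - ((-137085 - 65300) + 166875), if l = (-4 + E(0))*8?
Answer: 7639602753/215152 ≈ 35508.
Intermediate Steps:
l = -32 (l = (-4 + 0**2)*8 = (-4 + 0)*8 = -4*8 = -32)
f(I) = -246/119 + 1/(476*(238 + I)) (f(I) = -2 + (-32 + 1/(238 + I))/(140 + 336) = -2 + (-32 + 1/(238 + I))/476 = -2 + (-32 + 1/(238 + I))*(1/476) = -2 + (-8/119 + 1/(476*(238 + I))) = -246/119 + 1/(476*(238 + I)))
f(214) - ((-137085 - 65300) + 166875) = (-234191 - 984*214)/(476*(238 + 214)) - ((-137085 - 65300) + 166875) = (1/476)*(-234191 - 210576)/452 - (-202385 + 166875) = (1/476)*(1/452)*(-444767) - 1*(-35510) = -444767/215152 + 35510 = 7639602753/215152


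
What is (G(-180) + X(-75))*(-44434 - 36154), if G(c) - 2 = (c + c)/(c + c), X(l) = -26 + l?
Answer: 7897624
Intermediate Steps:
G(c) = 3 (G(c) = 2 + (c + c)/(c + c) = 2 + (2*c)/((2*c)) = 2 + (2*c)*(1/(2*c)) = 2 + 1 = 3)
(G(-180) + X(-75))*(-44434 - 36154) = (3 + (-26 - 75))*(-44434 - 36154) = (3 - 101)*(-80588) = -98*(-80588) = 7897624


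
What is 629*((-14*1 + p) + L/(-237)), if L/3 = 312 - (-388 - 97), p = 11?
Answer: -650386/79 ≈ -8232.7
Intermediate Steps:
L = 2391 (L = 3*(312 - (-388 - 97)) = 3*(312 - 1*(-485)) = 3*(312 + 485) = 3*797 = 2391)
629*((-14*1 + p) + L/(-237)) = 629*((-14*1 + 11) + 2391/(-237)) = 629*((-14 + 11) + 2391*(-1/237)) = 629*(-3 - 797/79) = 629*(-1034/79) = -650386/79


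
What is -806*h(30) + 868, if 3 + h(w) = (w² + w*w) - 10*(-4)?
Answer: -1479754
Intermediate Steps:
h(w) = 37 + 2*w² (h(w) = -3 + ((w² + w*w) - 10*(-4)) = -3 + ((w² + w²) + 40) = -3 + (2*w² + 40) = -3 + (40 + 2*w²) = 37 + 2*w²)
-806*h(30) + 868 = -806*(37 + 2*30²) + 868 = -806*(37 + 2*900) + 868 = -806*(37 + 1800) + 868 = -806*1837 + 868 = -1480622 + 868 = -1479754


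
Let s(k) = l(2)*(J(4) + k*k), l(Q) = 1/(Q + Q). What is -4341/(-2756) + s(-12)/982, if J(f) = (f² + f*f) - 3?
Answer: 4382059/2706392 ≈ 1.6192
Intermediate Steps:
J(f) = -3 + 2*f² (J(f) = (f² + f²) - 3 = 2*f² - 3 = -3 + 2*f²)
l(Q) = 1/(2*Q)
s(k) = 29/4 + k²/4 (s(k) = ((½)/2)*((-3 + 2*4²) + k*k) = ((½)*(½))*((-3 + 2*16) + k²) = ((-3 + 32) + k²)/4 = (29 + k²)/4 = 29/4 + k²/4)
-4341/(-2756) + s(-12)/982 = -4341/(-2756) + (29/4 + (¼)*(-12)²)/982 = -4341*(-1/2756) + (29/4 + (¼)*144)*(1/982) = 4341/2756 + (29/4 + 36)*(1/982) = 4341/2756 + (173/4)*(1/982) = 4341/2756 + 173/3928 = 4382059/2706392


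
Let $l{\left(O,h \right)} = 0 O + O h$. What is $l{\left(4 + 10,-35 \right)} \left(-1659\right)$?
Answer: $812910$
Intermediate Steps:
$l{\left(O,h \right)} = O h$ ($l{\left(O,h \right)} = 0 + O h = O h$)
$l{\left(4 + 10,-35 \right)} \left(-1659\right) = \left(4 + 10\right) \left(-35\right) \left(-1659\right) = 14 \left(-35\right) \left(-1659\right) = \left(-490\right) \left(-1659\right) = 812910$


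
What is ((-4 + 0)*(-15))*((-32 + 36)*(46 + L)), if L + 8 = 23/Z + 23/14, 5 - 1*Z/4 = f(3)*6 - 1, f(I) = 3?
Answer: 65795/7 ≈ 9399.3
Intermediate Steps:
Z = -48 (Z = 20 - 4*(3*6 - 1) = 20 - 4*(18 - 1) = 20 - 4*17 = 20 - 68 = -48)
L = -2297/336 (L = -8 + (23/(-48) + 23/14) = -8 + (23*(-1/48) + 23*(1/14)) = -8 + (-23/48 + 23/14) = -8 + 391/336 = -2297/336 ≈ -6.8363)
((-4 + 0)*(-15))*((-32 + 36)*(46 + L)) = ((-4 + 0)*(-15))*((-32 + 36)*(46 - 2297/336)) = (-4*(-15))*(4*(13159/336)) = 60*(13159/84) = 65795/7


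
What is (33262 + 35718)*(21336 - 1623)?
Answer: 1359802740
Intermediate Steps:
(33262 + 35718)*(21336 - 1623) = 68980*19713 = 1359802740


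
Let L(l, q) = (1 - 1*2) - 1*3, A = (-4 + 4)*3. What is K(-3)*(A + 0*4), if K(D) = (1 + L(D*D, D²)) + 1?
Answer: 0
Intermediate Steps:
A = 0 (A = 0*3 = 0)
L(l, q) = -4 (L(l, q) = (1 - 2) - 3 = -1 - 3 = -4)
K(D) = -2 (K(D) = (1 - 4) + 1 = -3 + 1 = -2)
K(-3)*(A + 0*4) = -2*(0 + 0*4) = -2*(0 + 0) = -2*0 = 0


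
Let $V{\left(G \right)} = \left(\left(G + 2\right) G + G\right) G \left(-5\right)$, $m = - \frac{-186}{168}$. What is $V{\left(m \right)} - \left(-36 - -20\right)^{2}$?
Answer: $- \frac{6172287}{21952} \approx -281.17$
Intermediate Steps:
$m = \frac{31}{28}$ ($m = - \frac{-186}{168} = \left(-1\right) \left(- \frac{31}{28}\right) = \frac{31}{28} \approx 1.1071$)
$V{\left(G \right)} = - 5 G \left(G + G \left(2 + G\right)\right)$ ($V{\left(G \right)} = \left(\left(2 + G\right) G + G\right) G \left(-5\right) = \left(G \left(2 + G\right) + G\right) G \left(-5\right) = \left(G + G \left(2 + G\right)\right) G \left(-5\right) = G \left(G + G \left(2 + G\right)\right) \left(-5\right) = - 5 G \left(G + G \left(2 + G\right)\right)$)
$V{\left(m \right)} - \left(-36 - -20\right)^{2} = 5 \left(\frac{31}{28}\right)^{2} \left(-3 - \frac{31}{28}\right) - \left(-36 - -20\right)^{2} = 5 \cdot \frac{961}{784} \left(-3 - \frac{31}{28}\right) - \left(-36 + \left(-11 + 31\right)\right)^{2} = 5 \cdot \frac{961}{784} \left(- \frac{115}{28}\right) - \left(-36 + 20\right)^{2} = - \frac{552575}{21952} - \left(-16\right)^{2} = - \frac{552575}{21952} - 256 = - \frac{6172287}{21952}$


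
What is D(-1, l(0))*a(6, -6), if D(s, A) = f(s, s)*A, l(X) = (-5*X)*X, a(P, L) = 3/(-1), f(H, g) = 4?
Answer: 0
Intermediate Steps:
a(P, L) = -3 (a(P, L) = 3*(-1) = -3)
l(X) = -5*X²
D(s, A) = 4*A
D(-1, l(0))*a(6, -6) = (4*(-5*0²))*(-3) = (4*(-5*0))*(-3) = (4*0)*(-3) = 0*(-3) = 0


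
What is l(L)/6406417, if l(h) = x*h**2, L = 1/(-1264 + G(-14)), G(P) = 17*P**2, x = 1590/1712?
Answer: 795/23452548211954048 ≈ 3.3898e-14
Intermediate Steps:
x = 795/856 (x = 1590*(1/1712) = 795/856 ≈ 0.92874)
L = 1/2068 (L = 1/(-1264 + 17*(-14)**2) = 1/(-1264 + 17*196) = 1/(-1264 + 3332) = 1/2068 ≈ 0.00048356)
l(h) = 795*h**2/856
l(L)/6406417 = (795*(1/2068)**2/856)/6406417 = ((795/856)*(1/4276624))*(1/6406417) = (795/3660790144)*(1/6406417) = 795/23452548211954048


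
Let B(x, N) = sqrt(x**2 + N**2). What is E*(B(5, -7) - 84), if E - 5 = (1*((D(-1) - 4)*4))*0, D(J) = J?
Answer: -420 + 5*sqrt(74) ≈ -376.99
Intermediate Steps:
B(x, N) = sqrt(N**2 + x**2)
E = 5 (E = 5 + (1*((-1 - 4)*4))*0 = 5 + (1*(-5*4))*0 = 5 + (1*(-20))*0 = 5 - 20*0 = 5 + 0 = 5)
E*(B(5, -7) - 84) = 5*(sqrt((-7)**2 + 5**2) - 84) = 5*(sqrt(49 + 25) - 84) = 5*(sqrt(74) - 84) = 5*(-84 + sqrt(74)) = -420 + 5*sqrt(74)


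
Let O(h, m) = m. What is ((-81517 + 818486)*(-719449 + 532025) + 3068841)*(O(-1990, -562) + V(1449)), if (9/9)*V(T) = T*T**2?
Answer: -420213353622312602305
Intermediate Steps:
V(T) = T**3 (V(T) = T*T**2 = T**3)
((-81517 + 818486)*(-719449 + 532025) + 3068841)*(O(-1990, -562) + V(1449)) = ((-81517 + 818486)*(-719449 + 532025) + 3068841)*(-562 + 1449**3) = (736969*(-187424) + 3068841)*(-562 + 3042321849) = (-138125677856 + 3068841)*3042321287 = -138122609015*3042321287 = -420213353622312602305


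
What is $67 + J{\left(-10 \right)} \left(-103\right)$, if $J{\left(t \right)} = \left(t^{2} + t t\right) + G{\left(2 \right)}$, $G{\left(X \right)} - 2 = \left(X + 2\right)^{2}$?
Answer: $-22387$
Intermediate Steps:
$G{\left(X \right)} = 2 + \left(2 + X\right)^{2}$ ($G{\left(X \right)} = 2 + \left(X + 2\right)^{2} = 2 + \left(2 + X\right)^{2}$)
$J{\left(t \right)} = 18 + 2 t^{2}$ ($J{\left(t \right)} = \left(t^{2} + t t\right) + \left(2 + \left(2 + 2\right)^{2}\right) = \left(t^{2} + t^{2}\right) + \left(2 + 4^{2}\right) = 2 t^{2} + \left(2 + 16\right) = 2 t^{2} + 18 = 18 + 2 t^{2}$)
$67 + J{\left(-10 \right)} \left(-103\right) = 67 + \left(18 + 2 \left(-10\right)^{2}\right) \left(-103\right) = 67 + \left(18 + 2 \cdot 100\right) \left(-103\right) = 67 + \left(18 + 200\right) \left(-103\right) = 67 + 218 \left(-103\right) = 67 - 22454 = -22387$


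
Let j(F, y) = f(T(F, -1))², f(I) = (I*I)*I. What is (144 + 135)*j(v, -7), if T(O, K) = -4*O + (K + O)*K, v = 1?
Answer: 1142784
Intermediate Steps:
T(O, K) = -4*O + K*(K + O)
f(I) = I³ (f(I) = I²*I = I³)
j(F, y) = (1 - 5*F)⁶ (j(F, y) = (((-1)² - 4*F - F)³)² = ((1 - 4*F - F)³)² = ((1 - 5*F)³)² = (1 - 5*F)⁶)
(144 + 135)*j(v, -7) = (144 + 135)*(-1 + 5*1)⁶ = 279*(-1 + 5)⁶ = 279*4⁶ = 279*4096 = 1142784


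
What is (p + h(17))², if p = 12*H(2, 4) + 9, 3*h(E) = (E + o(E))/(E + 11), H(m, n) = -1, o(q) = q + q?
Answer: 4489/784 ≈ 5.7258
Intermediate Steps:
o(q) = 2*q
h(E) = E/(11 + E) (h(E) = ((E + 2*E)/(E + 11))/3 = ((3*E)/(11 + E))/3 = (3*E/(11 + E))/3 = E/(11 + E))
p = -3 (p = 12*(-1) + 9 = -12 + 9 = -3)
(p + h(17))² = (-3 + 17/(11 + 17))² = (-3 + 17/28)² = (-67/28)² = 4489/784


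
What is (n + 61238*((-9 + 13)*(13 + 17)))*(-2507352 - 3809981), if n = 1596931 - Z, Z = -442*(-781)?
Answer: -54330889509237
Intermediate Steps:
Z = 345202
n = 1251729 (n = 1596931 - 1*345202 = 1596931 - 345202 = 1251729)
(n + 61238*((-9 + 13)*(13 + 17)))*(-2507352 - 3809981) = (1251729 + 61238*((-9 + 13)*(13 + 17)))*(-2507352 - 3809981) = (1251729 + 61238*(4*30))*(-6317333) = (1251729 + 61238*120)*(-6317333) = (1251729 + 7348560)*(-6317333) = 8600289*(-6317333) = -54330889509237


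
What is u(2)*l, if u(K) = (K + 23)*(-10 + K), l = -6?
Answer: 1200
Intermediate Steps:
u(K) = (-10 + K)*(23 + K) (u(K) = (23 + K)*(-10 + K) = (-10 + K)*(23 + K))
u(2)*l = (-230 + 2² + 13*2)*(-6) = (-230 + 4 + 26)*(-6) = -200*(-6) = 1200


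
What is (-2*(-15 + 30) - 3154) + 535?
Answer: -2649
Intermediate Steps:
(-2*(-15 + 30) - 3154) + 535 = (-2*15 - 3154) + 535 = (-30 - 3154) + 535 = -3184 + 535 = -2649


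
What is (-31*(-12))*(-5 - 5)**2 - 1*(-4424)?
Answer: 41624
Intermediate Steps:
(-31*(-12))*(-5 - 5)**2 - 1*(-4424) = 372*(-10)**2 + 4424 = 372*100 + 4424 = 37200 + 4424 = 41624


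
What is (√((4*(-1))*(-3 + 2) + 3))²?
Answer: 7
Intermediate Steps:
(√((4*(-1))*(-3 + 2) + 3))² = (√(-4*(-1) + 3))² = (√(4 + 3))² = (√7)² = 7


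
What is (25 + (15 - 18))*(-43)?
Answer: -946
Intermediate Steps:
(25 + (15 - 18))*(-43) = (25 - 3)*(-43) = 22*(-43) = -946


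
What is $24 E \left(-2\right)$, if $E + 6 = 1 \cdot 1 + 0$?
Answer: $240$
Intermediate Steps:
$E = -5$ ($E = -6 + \left(1 \cdot 1 + 0\right) = -6 + \left(1 + 0\right) = -6 + 1 = -5$)
$24 E \left(-2\right) = 24 \left(-5\right) \left(-2\right) = \left(-120\right) \left(-2\right) = 240$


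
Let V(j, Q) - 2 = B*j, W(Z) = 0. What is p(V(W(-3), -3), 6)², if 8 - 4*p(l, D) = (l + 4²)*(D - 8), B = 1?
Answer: 121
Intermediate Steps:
V(j, Q) = 2 + j (V(j, Q) = 2 + 1*j = 2 + j)
p(l, D) = 2 - (-8 + D)*(16 + l)/4 (p(l, D) = 2 - (l + 4²)*(D - 8)/4 = 2 - (l + 16)*(-8 + D)/4 = 2 - (16 + l)*(-8 + D)/4 = 2 - (-8 + D)*(16 + l)/4)
p(V(W(-3), -3), 6)² = (34 - 4*6 + 2*(2 + 0) - ¼*6*(2 + 0))² = (34 - 24 + 2*2 - ¼*6*2)² = (34 - 24 + 4 - 3)² = 11² = 121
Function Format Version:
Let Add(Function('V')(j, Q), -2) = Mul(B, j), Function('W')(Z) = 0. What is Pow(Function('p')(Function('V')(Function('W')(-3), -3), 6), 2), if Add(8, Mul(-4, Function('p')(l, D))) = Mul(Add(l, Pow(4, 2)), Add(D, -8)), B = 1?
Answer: 121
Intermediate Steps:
Function('V')(j, Q) = Add(2, j) (Function('V')(j, Q) = Add(2, Mul(1, j)) = Add(2, j))
Function('p')(l, D) = Add(2, Mul(Rational(-1, 4), Add(-8, D), Add(16, l))) (Function('p')(l, D) = Add(2, Mul(Rational(-1, 4), Mul(Add(l, Pow(4, 2)), Add(D, -8)))) = Add(2, Mul(Rational(-1, 4), Mul(Add(l, 16), Add(-8, D)))) = Add(2, Mul(Rational(-1, 4), Mul(Add(16, l), Add(-8, D)))) = Add(2, Mul(Rational(-1, 4), Mul(Add(-8, D), Add(16, l)))) = Add(2, Mul(Rational(-1, 4), Add(-8, D), Add(16, l))))
Pow(Function('p')(Function('V')(Function('W')(-3), -3), 6), 2) = Pow(Add(34, Mul(-4, 6), Mul(2, Add(2, 0)), Mul(Rational(-1, 4), 6, Add(2, 0))), 2) = Pow(Add(34, -24, Mul(2, 2), Mul(Rational(-1, 4), 6, 2)), 2) = Pow(Add(34, -24, 4, -3), 2) = Pow(11, 2) = 121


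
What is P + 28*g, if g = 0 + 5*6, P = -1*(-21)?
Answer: 861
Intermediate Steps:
P = 21
g = 30 (g = 0 + 30 = 30)
P + 28*g = 21 + 28*30 = 21 + 840 = 861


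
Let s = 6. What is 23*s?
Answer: 138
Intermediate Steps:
23*s = 23*6 = 138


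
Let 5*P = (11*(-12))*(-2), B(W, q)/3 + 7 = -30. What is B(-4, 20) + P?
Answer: -291/5 ≈ -58.200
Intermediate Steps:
B(W, q) = -111 (B(W, q) = -21 + 3*(-30) = -21 - 90 = -111)
P = 264/5 (P = ((11*(-12))*(-2))/5 = (-132*(-2))/5 = (⅕)*264 = 264/5 ≈ 52.800)
B(-4, 20) + P = -111 + 264/5 = -291/5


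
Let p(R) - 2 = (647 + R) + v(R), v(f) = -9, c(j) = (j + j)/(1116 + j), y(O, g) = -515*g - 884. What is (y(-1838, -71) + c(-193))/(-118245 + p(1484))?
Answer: -32933177/107179683 ≈ -0.30727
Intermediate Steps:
y(O, g) = -884 - 515*g
c(j) = 2*j/(1116 + j) (c(j) = (2*j)/(1116 + j) = 2*j/(1116 + j))
p(R) = 640 + R (p(R) = 2 + ((647 + R) - 9) = 2 + (638 + R) = 640 + R)
(y(-1838, -71) + c(-193))/(-118245 + p(1484)) = ((-884 - 515*(-71)) + 2*(-193)/(1116 - 193))/(-118245 + (640 + 1484)) = ((-884 + 36565) + 2*(-193)/923)/(-118245 + 2124) = (35681 + 2*(-193)*(1/923))/(-116121) = (35681 - 386/923)*(-1/116121) = (32933177/923)*(-1/116121) = -32933177/107179683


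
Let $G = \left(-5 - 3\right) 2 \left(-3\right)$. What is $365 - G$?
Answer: $317$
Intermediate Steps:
$G = 48$ ($G = \left(-5 - 3\right) 2 \left(-3\right) = \left(-8\right) 2 \left(-3\right) = \left(-16\right) \left(-3\right) = 48$)
$365 - G = 365 - 48 = 317$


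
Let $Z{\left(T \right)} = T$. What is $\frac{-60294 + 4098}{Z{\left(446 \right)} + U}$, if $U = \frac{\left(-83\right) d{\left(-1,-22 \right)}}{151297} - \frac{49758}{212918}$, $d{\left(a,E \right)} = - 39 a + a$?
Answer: $- \frac{47639204623332}{377873141911} \approx -126.07$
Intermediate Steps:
$d{\left(a,E \right)} = - 38 a$
$U = - \frac{215783671}{847733017}$ ($U = \frac{\left(-83\right) \left(\left(-38\right) \left(-1\right)\right)}{151297} - \frac{49758}{212918} = \left(-83\right) 38 \cdot \frac{1}{151297} - \frac{24879}{106459} = \left(-3154\right) \frac{1}{151297} - \frac{24879}{106459} = - \frac{166}{7963} - \frac{24879}{106459} = - \frac{215783671}{847733017} \approx -0.25454$)
$\frac{-60294 + 4098}{Z{\left(446 \right)} + U} = \frac{-60294 + 4098}{446 - \frac{215783671}{847733017}} = - \frac{56196}{\frac{377873141911}{847733017}} = \left(-56196\right) \frac{847733017}{377873141911} = - \frac{47639204623332}{377873141911}$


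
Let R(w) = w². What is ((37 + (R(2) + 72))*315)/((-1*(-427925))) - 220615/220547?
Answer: -17311260682/18875514995 ≈ -0.91713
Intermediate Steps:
((37 + (R(2) + 72))*315)/((-1*(-427925))) - 220615/220547 = ((37 + (2² + 72))*315)/((-1*(-427925))) - 220615/220547 = ((37 + (4 + 72))*315)/427925 - 220615*1/220547 = ((37 + 76)*315)*(1/427925) - 220615/220547 = (113*315)*(1/427925) - 220615/220547 = 35595*(1/427925) - 220615/220547 = 7119/85585 - 220615/220547 = -17311260682/18875514995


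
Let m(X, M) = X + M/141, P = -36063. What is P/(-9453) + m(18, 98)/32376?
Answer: 13721090843/3596091354 ≈ 3.8156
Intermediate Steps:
m(X, M) = X + M/141 (m(X, M) = X + M*(1/141) = X + M/141)
P/(-9453) + m(18, 98)/32376 = -36063/(-9453) + (18 + (1/141)*98)/32376 = -36063*(-1/9453) + (18 + 98/141)*(1/32376) = 12021/3151 + (2636/141)*(1/32376) = 12021/3151 + 659/1141254 = 13721090843/3596091354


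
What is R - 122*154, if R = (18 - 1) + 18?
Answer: -18753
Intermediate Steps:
R = 35 (R = 17 + 18 = 35)
R - 122*154 = 35 - 122*154 = 35 - 18788 = -18753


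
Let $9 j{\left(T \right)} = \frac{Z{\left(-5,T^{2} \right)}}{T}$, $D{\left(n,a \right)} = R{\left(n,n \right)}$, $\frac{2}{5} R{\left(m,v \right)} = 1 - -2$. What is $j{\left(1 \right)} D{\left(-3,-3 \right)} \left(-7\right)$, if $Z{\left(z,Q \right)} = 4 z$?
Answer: $\frac{350}{3} \approx 116.67$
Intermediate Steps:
$R{\left(m,v \right)} = \frac{15}{2}$ ($R{\left(m,v \right)} = \frac{5 \left(1 - -2\right)}{2} = \frac{5 \left(1 + 2\right)}{2} = \frac{5}{2} \cdot 3 = \frac{15}{2}$)
$D{\left(n,a \right)} = \frac{15}{2}$
$j{\left(T \right)} = - \frac{20}{9 T}$ ($j{\left(T \right)} = \frac{4 \left(-5\right) \frac{1}{T}}{9} = \frac{\left(-20\right) \frac{1}{T}}{9} = - \frac{20}{9 T}$)
$j{\left(1 \right)} D{\left(-3,-3 \right)} \left(-7\right) = - \frac{20}{9 \cdot 1} \cdot \frac{15}{2} \left(-7\right) = \left(- \frac{20}{9}\right) 1 \cdot \frac{15}{2} \left(-7\right) = \left(- \frac{20}{9}\right) \frac{15}{2} \left(-7\right) = \left(- \frac{50}{3}\right) \left(-7\right) = \frac{350}{3}$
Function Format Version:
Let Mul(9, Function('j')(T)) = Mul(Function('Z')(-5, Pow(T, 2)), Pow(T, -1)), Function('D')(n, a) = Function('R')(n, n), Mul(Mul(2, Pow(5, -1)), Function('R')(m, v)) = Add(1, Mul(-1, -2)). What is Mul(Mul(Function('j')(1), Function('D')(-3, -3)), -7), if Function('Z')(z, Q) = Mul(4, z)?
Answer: Rational(350, 3) ≈ 116.67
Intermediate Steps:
Function('R')(m, v) = Rational(15, 2) (Function('R')(m, v) = Mul(Rational(5, 2), Add(1, Mul(-1, -2))) = Mul(Rational(5, 2), Add(1, 2)) = Mul(Rational(5, 2), 3) = Rational(15, 2))
Function('D')(n, a) = Rational(15, 2)
Function('j')(T) = Mul(Rational(-20, 9), Pow(T, -1)) (Function('j')(T) = Mul(Rational(1, 9), Mul(Mul(4, -5), Pow(T, -1))) = Mul(Rational(1, 9), Mul(-20, Pow(T, -1))) = Mul(Rational(-20, 9), Pow(T, -1)))
Mul(Mul(Function('j')(1), Function('D')(-3, -3)), -7) = Mul(Mul(Mul(Rational(-20, 9), Pow(1, -1)), Rational(15, 2)), -7) = Mul(Mul(Mul(Rational(-20, 9), 1), Rational(15, 2)), -7) = Mul(Mul(Rational(-20, 9), Rational(15, 2)), -7) = Mul(Rational(-50, 3), -7) = Rational(350, 3)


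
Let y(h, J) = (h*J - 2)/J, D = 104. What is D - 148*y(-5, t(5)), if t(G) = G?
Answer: 4516/5 ≈ 903.20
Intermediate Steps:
y(h, J) = (-2 + J*h)/J (y(h, J) = (J*h - 2)/J = (-2 + J*h)/J)
D - 148*y(-5, t(5)) = 104 - 148*(-5 - 2/5) = 104 - 148*(-27/5) = 104 + 3996/5 = 4516/5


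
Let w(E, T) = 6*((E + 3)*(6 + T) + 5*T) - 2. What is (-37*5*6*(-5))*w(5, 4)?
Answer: 3318900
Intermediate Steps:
w(E, T) = -2 + 30*T + 6*(3 + E)*(6 + T) (w(E, T) = 6*((3 + E)*(6 + T) + 5*T) - 2 = 6*(5*T + (3 + E)*(6 + T)) - 2 = (30*T + 6*(3 + E)*(6 + T)) - 2 = -2 + 30*T + 6*(3 + E)*(6 + T))
(-37*5*6*(-5))*w(5, 4) = (-37*5*6*(-5))*(106 + 36*5 + 48*4 + 6*5*4) = (-1110*(-5))*(106 + 180 + 192 + 120) = -37*(-150)*598 = 5550*598 = 3318900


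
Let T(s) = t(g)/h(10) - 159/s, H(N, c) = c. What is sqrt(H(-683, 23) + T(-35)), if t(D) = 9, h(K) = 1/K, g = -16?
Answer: 11*sqrt(1190)/35 ≈ 10.842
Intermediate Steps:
T(s) = 90 - 159/s (T(s) = 9/(1/10) - 159/s = 9*10 - 159/s = 90 - 159/s)
sqrt(H(-683, 23) + T(-35)) = sqrt(23 + (90 - 159/(-35))) = sqrt(23 + (90 - 159*(-1/35))) = sqrt(23 + (90 + 159/35)) = sqrt(23 + 3309/35) = sqrt(4114/35) = 11*sqrt(1190)/35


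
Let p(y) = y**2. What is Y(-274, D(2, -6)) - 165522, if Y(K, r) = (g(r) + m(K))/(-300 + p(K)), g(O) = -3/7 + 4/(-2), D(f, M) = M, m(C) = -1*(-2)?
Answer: -86639511507/523432 ≈ -1.6552e+5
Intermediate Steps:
m(C) = 2
g(O) = -17/7 (g(O) = -3*1/7 + 4*(-1/2) = -3/7 - 2 = -17/7)
Y(K, r) = -3/(7*(-300 + K**2)) (Y(K, r) = (-17/7 + 2)/(-300 + K**2) = -3/(7*(-300 + K**2)))
Y(-274, D(2, -6)) - 165522 = -3/(-2100 + 7*(-274)**2) - 165522 = -3/(-2100 + 7*75076) - 165522 = -3/(-2100 + 525532) - 165522 = -3/523432 - 165522 = -86639511507/523432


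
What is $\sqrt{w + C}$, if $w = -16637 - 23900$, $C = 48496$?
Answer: $\sqrt{7959} \approx 89.213$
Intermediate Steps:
$w = -40537$
$\sqrt{w + C} = \sqrt{-40537 + 48496} = \sqrt{7959}$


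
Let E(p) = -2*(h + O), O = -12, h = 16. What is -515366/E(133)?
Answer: 257683/4 ≈ 64421.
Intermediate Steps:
E(p) = -8 (E(p) = -2*(16 - 12) = -2*4 = -8)
-515366/E(133) = -515366/(-8) = -515366*(-⅛) = 257683/4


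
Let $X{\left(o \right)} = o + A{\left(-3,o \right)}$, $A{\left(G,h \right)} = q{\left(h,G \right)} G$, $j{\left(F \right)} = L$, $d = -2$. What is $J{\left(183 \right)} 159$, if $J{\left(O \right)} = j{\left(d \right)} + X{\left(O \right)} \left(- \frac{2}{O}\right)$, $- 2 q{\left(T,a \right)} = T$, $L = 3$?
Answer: $-318$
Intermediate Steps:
$q{\left(T,a \right)} = - \frac{T}{2}$
$j{\left(F \right)} = 3$
$A{\left(G,h \right)} = - \frac{G h}{2}$ ($A{\left(G,h \right)} = - \frac{h}{2} G = - \frac{G h}{2}$)
$X{\left(o \right)} = \frac{5 o}{2}$ ($X{\left(o \right)} = o - - \frac{3 o}{2} = o + \frac{3 o}{2} = \frac{5 o}{2}$)
$J{\left(O \right)} = -2$ ($J{\left(O \right)} = 3 + \frac{5 O}{2} \left(- \frac{2}{O}\right) = 3 - 5 = -2$)
$J{\left(183 \right)} 159 = \left(-2\right) 159 = -318$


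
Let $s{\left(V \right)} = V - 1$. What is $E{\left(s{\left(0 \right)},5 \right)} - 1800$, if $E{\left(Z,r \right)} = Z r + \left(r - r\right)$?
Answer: $-1805$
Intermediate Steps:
$s{\left(V \right)} = -1 + V$ ($s{\left(V \right)} = V - 1 = -1 + V$)
$E{\left(Z,r \right)} = Z r$ ($E{\left(Z,r \right)} = Z r + 0 = Z r$)
$E{\left(s{\left(0 \right)},5 \right)} - 1800 = \left(-1 + 0\right) 5 - 1800 = \left(-1\right) 5 - 1800 = -5 - 1800 = -1805$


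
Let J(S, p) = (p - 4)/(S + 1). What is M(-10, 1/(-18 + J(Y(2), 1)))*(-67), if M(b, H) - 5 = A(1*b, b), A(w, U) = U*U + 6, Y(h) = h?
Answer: -7437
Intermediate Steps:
J(S, p) = (-4 + p)/(1 + S)
A(w, U) = 6 + U**2 (A(w, U) = U**2 + 6 = 6 + U**2)
M(b, H) = 11 + b**2 (M(b, H) = 5 + (6 + b**2) = 11 + b**2)
M(-10, 1/(-18 + J(Y(2), 1)))*(-67) = (11 + (-10)**2)*(-67) = (11 + 100)*(-67) = 111*(-67) = -7437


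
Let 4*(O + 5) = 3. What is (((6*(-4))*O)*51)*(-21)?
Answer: -109242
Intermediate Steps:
O = -17/4 (O = -5 + (¼)*3 = -5 + ¾ = -17/4 ≈ -4.2500)
(((6*(-4))*O)*51)*(-21) = (((6*(-4))*(-17/4))*51)*(-21) = (-24*(-17/4)*51)*(-21) = (102*51)*(-21) = 5202*(-21) = -109242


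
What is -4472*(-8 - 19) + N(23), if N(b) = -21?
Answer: 120723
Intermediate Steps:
-4472*(-8 - 19) + N(23) = -4472*(-8 - 19) - 21 = -4472*(-27) - 21 = -1118*(-108) - 21 = 120744 - 21 = 120723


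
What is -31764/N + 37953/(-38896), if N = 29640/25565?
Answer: -20247751163/739024 ≈ -27398.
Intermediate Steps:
N = 5928/5113 (N = 29640*(1/25565) = 5928/5113 ≈ 1.1594)
-31764/N + 37953/(-38896) = -31764/5928/5113 + 37953/(-38896) = -31764*5113/5928 + 37953*(-1/38896) = -13534111/494 - 37953/38896 = -20247751163/739024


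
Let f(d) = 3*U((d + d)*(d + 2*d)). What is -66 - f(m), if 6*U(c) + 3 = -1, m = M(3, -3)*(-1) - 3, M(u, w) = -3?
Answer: -64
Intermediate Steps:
m = 0 (m = -3*(-1) - 3 = 3 - 3 = 0)
U(c) = -⅔ (U(c) = -½ + (⅙)*(-1) = -½ - ⅙ = -⅔)
f(d) = -2 (f(d) = 3*(-⅔) = -2)
-66 - f(m) = -66 - 1*(-2) = -66 + 2 = -64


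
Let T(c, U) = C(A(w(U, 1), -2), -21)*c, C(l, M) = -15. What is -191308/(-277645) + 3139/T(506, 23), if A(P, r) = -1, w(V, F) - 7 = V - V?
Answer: 116100013/421465110 ≈ 0.27547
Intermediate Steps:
w(V, F) = 7 (w(V, F) = 7 + (V - V) = 7 + 0 = 7)
T(c, U) = -15*c
-191308/(-277645) + 3139/T(506, 23) = -191308/(-277645) + 3139/((-15*506)) = -191308*(-1/277645) + 3139/(-7590) = 191308/277645 + 3139*(-1/7590) = 191308/277645 - 3139/7590 = 116100013/421465110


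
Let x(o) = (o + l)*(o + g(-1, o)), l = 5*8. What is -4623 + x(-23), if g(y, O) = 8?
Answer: -4878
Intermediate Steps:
l = 40
x(o) = (8 + o)*(40 + o) (x(o) = (o + 40)*(o + 8) = (40 + o)*(8 + o) = (8 + o)*(40 + o))
-4623 + x(-23) = -4623 + (320 + (-23)² + 48*(-23)) = -4623 + (320 + 529 - 1104) = -4623 - 255 = -4878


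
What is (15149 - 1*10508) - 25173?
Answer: -20532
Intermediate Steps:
(15149 - 1*10508) - 25173 = (15149 - 10508) - 25173 = 4641 - 25173 = -20532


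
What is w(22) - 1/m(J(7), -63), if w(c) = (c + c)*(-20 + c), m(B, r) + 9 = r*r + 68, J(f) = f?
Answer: 354463/4028 ≈ 88.000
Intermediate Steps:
m(B, r) = 59 + r² (m(B, r) = -9 + (r*r + 68) = -9 + (r² + 68) = -9 + (68 + r²) = 59 + r²)
w(c) = 2*c*(-20 + c) (w(c) = (2*c)*(-20 + c) = 2*c*(-20 + c))
w(22) - 1/m(J(7), -63) = 2*22*(-20 + 22) - 1/(59 + (-63)²) = 2*22*2 - 1/(59 + 3969) = 88 - 1/4028 = 354463/4028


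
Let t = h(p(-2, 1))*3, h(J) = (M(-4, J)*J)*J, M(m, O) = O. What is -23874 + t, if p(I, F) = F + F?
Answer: -23850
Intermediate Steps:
p(I, F) = 2*F
h(J) = J**3 (h(J) = (J*J)*J = J**2*J = J**3)
t = 24 (t = (2*1)**3*3 = 2**3*3 = 8*3 = 24)
-23874 + t = -23874 + 24 = -23850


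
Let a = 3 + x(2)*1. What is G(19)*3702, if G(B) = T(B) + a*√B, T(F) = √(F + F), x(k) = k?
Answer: 3702*√38 + 18510*√19 ≈ 1.0350e+5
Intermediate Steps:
a = 5 (a = 3 + 2*1 = 3 + 2 = 5)
T(F) = √2*√F (T(F) = √(2*F) = √2*√F)
G(B) = 5*√B + √2*√B (G(B) = √2*√B + 5*√B = 5*√B + √2*√B)
G(19)*3702 = (√19*(5 + √2))*3702 = 3702*√19*(5 + √2)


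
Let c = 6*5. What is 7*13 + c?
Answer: 121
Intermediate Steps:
c = 30
7*13 + c = 7*13 + 30 = 91 + 30 = 121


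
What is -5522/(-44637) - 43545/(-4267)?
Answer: 1967280539/190466079 ≈ 10.329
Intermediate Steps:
-5522/(-44637) - 43545/(-4267) = -5522*(-1/44637) - 43545*(-1/4267) = 5522/44637 + 43545/4267 = 1967280539/190466079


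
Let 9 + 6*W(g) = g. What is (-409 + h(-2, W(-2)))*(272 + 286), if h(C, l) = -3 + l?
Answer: -230919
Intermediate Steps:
W(g) = -3/2 + g/6
(-409 + h(-2, W(-2)))*(272 + 286) = (-409 + (-3 + (-3/2 + (⅙)*(-2))))*(272 + 286) = (-409 + (-3 + (-3/2 - ⅓)))*558 = (-409 + (-3 - 11/6))*558 = (-409 - 29/6)*558 = -2483/6*558 = -230919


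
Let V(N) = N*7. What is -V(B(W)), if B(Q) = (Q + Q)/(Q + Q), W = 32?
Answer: -7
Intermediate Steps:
B(Q) = 1 (B(Q) = (2*Q)/((2*Q)) = (2*Q)*(1/(2*Q)) = 1)
V(N) = 7*N
-V(B(W)) = -7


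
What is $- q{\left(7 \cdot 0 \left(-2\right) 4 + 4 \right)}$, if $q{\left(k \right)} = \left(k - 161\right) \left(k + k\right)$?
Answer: $1256$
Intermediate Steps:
$q{\left(k \right)} = 2 k \left(-161 + k\right)$ ($q{\left(k \right)} = \left(-161 + k\right) 2 k = 2 k \left(-161 + k\right)$)
$- q{\left(7 \cdot 0 \left(-2\right) 4 + 4 \right)} = - 2 \left(7 \cdot 0 \left(-2\right) 4 + 4\right) \left(-161 + \left(7 \cdot 0 \left(-2\right) 4 + 4\right)\right) = - 2 \left(7 \cdot 0 \cdot 4 + 4\right) \left(-161 + \left(7 \cdot 0 \cdot 4 + 4\right)\right) = - 2 \left(7 \cdot 0 + 4\right) \left(-161 + \left(7 \cdot 0 + 4\right)\right) = - 2 \left(0 + 4\right) \left(-161 + \left(0 + 4\right)\right) = - 2 \cdot 4 \left(-161 + 4\right) = - 2 \cdot 4 \left(-157\right) = \left(-1\right) \left(-1256\right) = 1256$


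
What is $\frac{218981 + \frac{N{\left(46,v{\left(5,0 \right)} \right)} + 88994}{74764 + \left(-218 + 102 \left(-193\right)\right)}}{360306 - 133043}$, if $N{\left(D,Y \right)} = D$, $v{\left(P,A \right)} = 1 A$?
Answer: $\frac{600669335}{623382409} \approx 0.96356$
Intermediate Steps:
$v{\left(P,A \right)} = A$
$\frac{218981 + \frac{N{\left(46,v{\left(5,0 \right)} \right)} + 88994}{74764 + \left(-218 + 102 \left(-193\right)\right)}}{360306 - 133043} = \frac{218981 + \frac{46 + 88994}{74764 + \left(-218 + 102 \left(-193\right)\right)}}{360306 - 133043} = \frac{218981 + \frac{89040}{74764 - 19904}}{227263} = \left(218981 + \frac{89040}{74764 - 19904}\right) \frac{1}{227263} = \left(218981 + \frac{89040}{54860}\right) \frac{1}{227263} = \left(218981 + 89040 \cdot \frac{1}{54860}\right) \frac{1}{227263} = \left(218981 + \frac{4452}{2743}\right) \frac{1}{227263} = \frac{600669335}{2743} \cdot \frac{1}{227263} = \frac{600669335}{623382409}$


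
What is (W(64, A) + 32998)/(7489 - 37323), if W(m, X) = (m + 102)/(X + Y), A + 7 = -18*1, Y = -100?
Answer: -2062292/1864625 ≈ -1.1060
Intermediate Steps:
A = -25 (A = -7 - 18*1 = -7 - 18 = -25)
W(m, X) = (102 + m)/(-100 + X) (W(m, X) = (m + 102)/(X - 100) = (102 + m)/(-100 + X))
(W(64, A) + 32998)/(7489 - 37323) = ((102 + 64)/(-100 - 25) + 32998)/(7489 - 37323) = (166/(-125) + 32998)/(-29834) = (-1/125*166 + 32998)*(-1/29834) = (-166/125 + 32998)*(-1/29834) = (4124584/125)*(-1/29834) = -2062292/1864625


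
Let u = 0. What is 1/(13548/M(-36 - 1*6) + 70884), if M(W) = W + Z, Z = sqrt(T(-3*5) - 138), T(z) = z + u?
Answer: 3758767/265321146088 + 1129*I*sqrt(17)/265321146088 ≈ 1.4167e-5 + 1.7545e-8*I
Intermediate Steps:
T(z) = z (T(z) = z + 0 = z)
Z = 3*I*sqrt(17) (Z = sqrt(-3*5 - 138) = sqrt(-15 - 138) = sqrt(-153) = 3*I*sqrt(17) ≈ 12.369*I)
M(W) = W + 3*I*sqrt(17)
1/(13548/M(-36 - 1*6) + 70884) = 1/(13548/((-36 - 1*6) + 3*I*sqrt(17)) + 70884) = 1/(13548/((-36 - 6) + 3*I*sqrt(17)) + 70884) = 1/(13548/(-42 + 3*I*sqrt(17)) + 70884) = 1/(70884 + 13548/(-42 + 3*I*sqrt(17)))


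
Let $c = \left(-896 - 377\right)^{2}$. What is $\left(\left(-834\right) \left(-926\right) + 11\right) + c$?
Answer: $2392824$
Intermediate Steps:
$c = 1620529$ ($c = \left(-1273\right)^{2} = 1620529$)
$\left(\left(-834\right) \left(-926\right) + 11\right) + c = \left(\left(-834\right) \left(-926\right) + 11\right) + 1620529 = \left(772284 + 11\right) + 1620529 = 772295 + 1620529 = 2392824$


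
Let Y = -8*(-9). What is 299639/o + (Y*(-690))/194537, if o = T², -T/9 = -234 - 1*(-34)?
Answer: -102672327857/630299880000 ≈ -0.16289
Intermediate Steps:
T = 1800 (T = -9*(-234 - 1*(-34)) = -9*(-234 + 34) = -9*(-200) = 1800)
Y = 72
o = 3240000 (o = 1800² = 3240000)
299639/o + (Y*(-690))/194537 = 299639/3240000 + (72*(-690))/194537 = 299639*(1/3240000) - 49680*1/194537 = 299639/3240000 - 49680/194537 = -102672327857/630299880000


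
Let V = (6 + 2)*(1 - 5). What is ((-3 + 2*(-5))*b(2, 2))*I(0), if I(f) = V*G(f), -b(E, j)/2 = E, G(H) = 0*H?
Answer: 0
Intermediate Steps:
G(H) = 0
b(E, j) = -2*E
V = -32 (V = 8*(-4) = -32)
I(f) = 0 (I(f) = -32*0 = 0)
((-3 + 2*(-5))*b(2, 2))*I(0) = ((-3 + 2*(-5))*(-2*2))*0 = ((-3 - 10)*(-4))*0 = -13*(-4)*0 = 52*0 = 0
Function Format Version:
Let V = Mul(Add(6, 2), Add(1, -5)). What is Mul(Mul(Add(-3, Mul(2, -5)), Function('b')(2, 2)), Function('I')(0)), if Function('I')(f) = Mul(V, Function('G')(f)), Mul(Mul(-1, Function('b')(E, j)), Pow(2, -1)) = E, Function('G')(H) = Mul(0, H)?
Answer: 0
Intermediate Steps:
Function('G')(H) = 0
Function('b')(E, j) = Mul(-2, E)
V = -32 (V = Mul(8, -4) = -32)
Function('I')(f) = 0 (Function('I')(f) = Mul(-32, 0) = 0)
Mul(Mul(Add(-3, Mul(2, -5)), Function('b')(2, 2)), Function('I')(0)) = Mul(Mul(Add(-3, Mul(2, -5)), Mul(-2, 2)), 0) = Mul(Mul(Add(-3, -10), -4), 0) = Mul(Mul(-13, -4), 0) = Mul(52, 0) = 0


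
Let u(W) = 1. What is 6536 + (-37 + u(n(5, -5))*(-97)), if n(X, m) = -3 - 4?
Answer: 6402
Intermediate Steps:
n(X, m) = -7
6536 + (-37 + u(n(5, -5))*(-97)) = 6536 + (-37 + 1*(-97)) = 6536 + (-37 - 97) = 6536 - 134 = 6402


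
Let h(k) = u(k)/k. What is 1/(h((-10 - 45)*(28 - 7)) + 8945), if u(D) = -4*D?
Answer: 1/8941 ≈ 0.00011184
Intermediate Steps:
h(k) = -4 (h(k) = (-4*k)/k = -4)
1/(h((-10 - 45)*(28 - 7)) + 8945) = 1/(-4 + 8945) = 1/8941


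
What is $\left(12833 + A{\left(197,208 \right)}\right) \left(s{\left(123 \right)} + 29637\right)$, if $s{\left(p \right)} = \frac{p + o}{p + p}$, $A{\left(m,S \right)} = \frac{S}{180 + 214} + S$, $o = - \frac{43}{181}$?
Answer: $\frac{1695196085084021}{4385811} \approx 3.8652 \cdot 10^{8}$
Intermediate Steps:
$o = - \frac{43}{181}$ ($o = \left(-43\right) \frac{1}{181} = - \frac{43}{181} \approx -0.23757$)
$A{\left(m,S \right)} = \frac{395 S}{394}$ ($A{\left(m,S \right)} = \frac{S}{394} + S = \frac{395 S}{394}$)
$s{\left(p \right)} = \frac{- \frac{43}{181} + p}{2 p}$ ($s{\left(p \right)} = \frac{p - \frac{43}{181}}{p + p} = \frac{- \frac{43}{181} + p}{2 p}$)
$\left(12833 + A{\left(197,208 \right)}\right) \left(s{\left(123 \right)} + 29637\right) = \left(12833 + \frac{395}{394} \cdot 208\right) \left(\frac{-43 + 181 \cdot 123}{362 \cdot 123} + 29637\right) = \left(12833 + \frac{41080}{197}\right) \left(\frac{1}{362} \cdot \frac{1}{123} \left(-43 + 22263\right) + 29637\right) = \frac{2569181 \left(\frac{1}{362} \cdot \frac{1}{123} \cdot 22220 + 29637\right)}{197} = \frac{2569181 \left(\frac{11110}{22263} + 29637\right)}{197} = \frac{2569181}{197} \cdot \frac{659819641}{22263} = \frac{1695196085084021}{4385811}$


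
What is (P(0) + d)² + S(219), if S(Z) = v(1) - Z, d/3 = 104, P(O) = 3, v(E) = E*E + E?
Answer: 99008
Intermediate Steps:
v(E) = E + E² (v(E) = E² + E = E + E²)
d = 312 (d = 3*104 = 312)
S(Z) = 2 - Z (S(Z) = 1*(1 + 1) - Z = 1*2 - Z = 2 - Z)
(P(0) + d)² + S(219) = (3 + 312)² + (2 - 1*219) = 315² + (2 - 219) = 99225 - 217 = 99008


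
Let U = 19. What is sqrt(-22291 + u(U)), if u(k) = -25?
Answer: 2*I*sqrt(5579) ≈ 149.39*I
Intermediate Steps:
sqrt(-22291 + u(U)) = sqrt(-22291 - 25) = sqrt(-22316) = 2*I*sqrt(5579)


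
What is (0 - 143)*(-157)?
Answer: 22451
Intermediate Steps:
(0 - 143)*(-157) = -143*(-157) = 22451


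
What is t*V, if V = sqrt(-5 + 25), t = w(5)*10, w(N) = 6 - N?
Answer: 20*sqrt(5) ≈ 44.721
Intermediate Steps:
t = 10 (t = (6 - 1*5)*10 = (6 - 5)*10 = 1*10 = 10)
V = 2*sqrt(5) (V = sqrt(20) = 2*sqrt(5) ≈ 4.4721)
t*V = 10*(2*sqrt(5)) = 20*sqrt(5)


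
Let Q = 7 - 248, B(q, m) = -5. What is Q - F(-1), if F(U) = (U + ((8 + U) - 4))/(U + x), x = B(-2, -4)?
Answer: -722/3 ≈ -240.67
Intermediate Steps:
x = -5
Q = -241
F(U) = (4 + 2*U)/(-5 + U) (F(U) = (U + ((8 + U) - 4))/(U - 5) = (U + (4 + U))/(-5 + U) = (4 + 2*U)/(-5 + U))
Q - F(-1) = -241 - 2*(2 - 1)/(-5 - 1) = -241 - 2/(-6) = -241 - 2*(-1)/6 = -241 - 1*(-1/3) = -241 + 1/3 = -722/3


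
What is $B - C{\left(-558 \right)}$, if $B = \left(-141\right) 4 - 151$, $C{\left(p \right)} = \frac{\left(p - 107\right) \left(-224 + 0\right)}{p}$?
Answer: $- \frac{125005}{279} \approx -448.05$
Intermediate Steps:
$C{\left(p \right)} = \frac{23968 - 224 p}{p}$ ($C{\left(p \right)} = \frac{\left(-107 + p\right) \left(-224\right)}{p} = \frac{23968 - 224 p}{p}$)
$B = -715$ ($B = -564 - 151 = -715$)
$B - C{\left(-558 \right)} = -715 - \left(-224 + \frac{23968}{-558}\right) = -715 - \left(-224 + 23968 \left(- \frac{1}{558}\right)\right) = -715 - \left(-224 - \frac{11984}{279}\right) = -715 - - \frac{74480}{279} = -715 + \frac{74480}{279} = - \frac{125005}{279}$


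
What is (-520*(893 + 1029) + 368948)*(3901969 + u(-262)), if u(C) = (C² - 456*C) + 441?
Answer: -2579043918792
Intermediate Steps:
u(C) = 441 + C² - 456*C
(-520*(893 + 1029) + 368948)*(3901969 + u(-262)) = (-520*(893 + 1029) + 368948)*(3901969 + (441 + (-262)² - 456*(-262))) = (-520*1922 + 368948)*(3901969 + (441 + 68644 + 119472)) = (-999440 + 368948)*(3901969 + 188557) = -630492*4090526 = -2579043918792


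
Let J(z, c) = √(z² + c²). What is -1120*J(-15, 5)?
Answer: -5600*√10 ≈ -17709.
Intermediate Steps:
J(z, c) = √(c² + z²)
-1120*J(-15, 5) = -1120*√(5² + (-15)²) = -1120*√(25 + 225) = -5600*√10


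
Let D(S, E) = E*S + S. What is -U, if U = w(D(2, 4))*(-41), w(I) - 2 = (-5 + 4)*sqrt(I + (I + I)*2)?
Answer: 82 - 205*sqrt(2) ≈ -207.91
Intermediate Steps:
D(S, E) = S + E*S
w(I) = 2 - sqrt(5)*sqrt(I) (w(I) = 2 + (-5 + 4)*sqrt(I + (I + I)*2) = 2 - sqrt(I + (2*I)*2) = 2 - sqrt(I + 4*I) = 2 - sqrt(5*I) = 2 - sqrt(5)*sqrt(I))
U = -82 + 205*sqrt(2) (U = (2 - sqrt(5)*sqrt(2*(1 + 4)))*(-41) = (2 - sqrt(5)*sqrt(2*5))*(-41) = (2 - sqrt(5)*sqrt(10))*(-41) = (2 - 5*sqrt(2))*(-41) = -82 + 205*sqrt(2) ≈ 207.91)
-U = -(-82 + 205*sqrt(2)) = 82 - 205*sqrt(2)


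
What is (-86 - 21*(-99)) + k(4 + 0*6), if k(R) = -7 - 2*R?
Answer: 1978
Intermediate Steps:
(-86 - 21*(-99)) + k(4 + 0*6) = (-86 - 21*(-99)) + (-7 - 2*(4 + 0*6)) = (-86 + 2079) + (-7 - 2*(4 + 0)) = 1993 + (-7 - 2*4) = 1993 + (-7 - 8) = 1993 - 15 = 1978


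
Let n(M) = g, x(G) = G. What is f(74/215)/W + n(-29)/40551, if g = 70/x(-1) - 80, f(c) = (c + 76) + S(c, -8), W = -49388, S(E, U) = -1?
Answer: -749882883/143529183140 ≈ -0.0052246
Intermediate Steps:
f(c) = 75 + c (f(c) = (c + 76) - 1 = (76 + c) - 1 = 75 + c)
g = -150 (g = 70/(-1) - 80 = 70*(-1) - 80 = -70 - 80 = -150)
n(M) = -150
f(74/215)/W + n(-29)/40551 = (75 + 74/215)/(-49388) - 150/40551 = (75 + 74*(1/215))*(-1/49388) - 150*1/40551 = (75 + 74/215)*(-1/49388) - 50/13517 = (16199/215)*(-1/49388) - 50/13517 = -16199/10618420 - 50/13517 = -749882883/143529183140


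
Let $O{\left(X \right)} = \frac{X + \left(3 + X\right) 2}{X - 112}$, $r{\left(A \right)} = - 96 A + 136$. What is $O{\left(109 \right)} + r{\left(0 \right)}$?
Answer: $25$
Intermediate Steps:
$r{\left(A \right)} = 136 - 96 A$
$O{\left(X \right)} = \frac{6 + 3 X}{-112 + X}$ ($O{\left(X \right)} = \frac{X + \left(6 + 2 X\right)}{-112 + X} = \frac{6 + 3 X}{-112 + X}$)
$O{\left(109 \right)} + r{\left(0 \right)} = \frac{3 \left(2 + 109\right)}{-112 + 109} + \left(136 - 0\right) = 3 \frac{1}{-3} \cdot 111 + \left(136 + 0\right) = 3 \left(- \frac{1}{3}\right) 111 + 136 = -111 + 136 = 25$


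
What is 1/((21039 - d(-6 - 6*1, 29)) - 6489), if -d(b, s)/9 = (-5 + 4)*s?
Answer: 1/14289 ≈ 6.9984e-5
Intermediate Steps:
d(b, s) = 9*s (d(b, s) = -9*(-5 + 4)*s = -(-9)*s = 9*s)
1/((21039 - d(-6 - 6*1, 29)) - 6489) = 1/((21039 - 9*29) - 6489) = 1/((21039 - 1*261) - 6489) = 1/((21039 - 261) - 6489) = 1/(20778 - 6489) = 1/14289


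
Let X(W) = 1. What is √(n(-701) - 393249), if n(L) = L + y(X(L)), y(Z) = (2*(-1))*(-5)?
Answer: 2*I*√98485 ≈ 627.65*I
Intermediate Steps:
y(Z) = 10 (y(Z) = -2*(-5) = 10)
n(L) = 10 + L (n(L) = L + 10 = 10 + L)
√(n(-701) - 393249) = √((10 - 701) - 393249) = √(-691 - 393249) = √(-393940) = 2*I*√98485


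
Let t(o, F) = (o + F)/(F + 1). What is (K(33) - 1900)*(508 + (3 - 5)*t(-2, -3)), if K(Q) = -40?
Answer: -975820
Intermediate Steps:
t(o, F) = (F + o)/(1 + F)
(K(33) - 1900)*(508 + (3 - 5)*t(-2, -3)) = (-40 - 1900)*(508 + (3 - 5)*((-3 - 2)/(1 - 3))) = -1940*(508 - 2*(-5)/(-2)) = -1940*(508 - (-1)*(-5)) = -1940*(508 - 2*5/2) = -1940*(508 - 5) = -1940*503 = -975820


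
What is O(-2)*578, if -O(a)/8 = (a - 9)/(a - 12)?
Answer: -25432/7 ≈ -3633.1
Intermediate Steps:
O(a) = -8*(-9 + a)/(-12 + a) (O(a) = -8*(a - 9)/(a - 12) = -8*(-9 + a)/(-12 + a))
O(-2)*578 = (8*(9 - 1*(-2))/(-12 - 2))*578 = (8*(9 + 2)/(-14))*578 = (8*(-1/14)*11)*578 = -44/7*578 = -25432/7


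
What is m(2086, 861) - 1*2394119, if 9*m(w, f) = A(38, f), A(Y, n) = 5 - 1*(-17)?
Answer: -21547049/9 ≈ -2.3941e+6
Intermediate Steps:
A(Y, n) = 22 (A(Y, n) = 5 + 17 = 22)
m(w, f) = 22/9 (m(w, f) = (⅑)*22 = 22/9)
m(2086, 861) - 1*2394119 = 22/9 - 1*2394119 = 22/9 - 2394119 = -21547049/9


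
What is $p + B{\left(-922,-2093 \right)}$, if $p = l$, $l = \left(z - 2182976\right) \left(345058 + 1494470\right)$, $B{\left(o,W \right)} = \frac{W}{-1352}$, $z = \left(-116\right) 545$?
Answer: $- \frac{429721805290591}{104} \approx -4.1319 \cdot 10^{12}$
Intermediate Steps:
$z = -63220$
$B{\left(o,W \right)} = - \frac{W}{1352}$ ($B{\left(o,W \right)} = W \left(- \frac{1}{1352}\right) = - \frac{W}{1352}$)
$l = -4131940435488$ ($l = \left(-63220 - 2182976\right) \left(345058 + 1494470\right) = \left(-2246196\right) 1839528 = -4131940435488$)
$p = -4131940435488$
$p + B{\left(-922,-2093 \right)} = -4131940435488 - - \frac{161}{104} = -4131940435488 + \frac{161}{104} = - \frac{429721805290591}{104}$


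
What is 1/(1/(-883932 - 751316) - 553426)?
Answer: -1635248/904988759649 ≈ -1.8069e-6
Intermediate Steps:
1/(1/(-883932 - 751316) - 553426) = 1/(1/(-1635248) - 553426) = 1/(-1/1635248 - 553426) = 1/(-904988759649/1635248) = -1635248/904988759649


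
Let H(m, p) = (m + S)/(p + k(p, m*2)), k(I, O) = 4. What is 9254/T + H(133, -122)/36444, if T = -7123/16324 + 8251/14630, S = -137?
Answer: 15428643369173681/212784471258 ≈ 72508.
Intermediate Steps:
T = 197921/1550780 (T = -7123*1/16324 + 8251*(1/14630) = -7123/16324 + 8251/14630 = 197921/1550780 ≈ 0.12763)
H(m, p) = (-137 + m)/(4 + p) (H(m, p) = (m - 137)/(p + 4) = (-137 + m)/(4 + p))
9254/T + H(133, -122)/36444 = 9254/(197921/1550780) + ((-137 + 133)/(4 - 122))/36444 = 9254*(1550780/197921) + (-4/(-118))*(1/36444) = 14350918120/197921 - 1/118*(-4)*(1/36444) = 14350918120/197921 + (2/59)*(1/36444) = 14350918120/197921 + 1/1075098 = 15428643369173681/212784471258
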